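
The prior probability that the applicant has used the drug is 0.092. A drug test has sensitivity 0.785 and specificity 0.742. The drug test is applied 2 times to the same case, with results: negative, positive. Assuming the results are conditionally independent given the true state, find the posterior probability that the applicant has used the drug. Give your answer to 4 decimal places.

Let H be the event that the applicant has used the drug; start with P(H) = 0.092. P('positive'|H) = 0.785, P('positive'|¬H) = 0.258.
Update on result 1 ('negative'): P(H) ← 0.215·0.0920 / (0.215·0.0920 + 0.742·0.9080) = 0.019780/0.69352 = 0.0285.
Update on result 2 ('positive'): P(H) ← 0.785·0.0285 / (0.785·0.0285 + 0.258·0.9715) = 0.022389/0.27303 = 0.0820.

Posterior P(H) ≈ 0.0820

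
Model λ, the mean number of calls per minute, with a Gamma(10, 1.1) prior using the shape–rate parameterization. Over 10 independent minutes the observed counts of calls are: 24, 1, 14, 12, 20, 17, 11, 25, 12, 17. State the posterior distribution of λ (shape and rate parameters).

The Poisson likelihood adds the total count to the shape and the number of exposure periods to the rate. Here ∑xᵢ = 153 and n = 10, so shape 10→163 and rate 1.1→11.1.

Posterior: Gamma(shape=163, rate=11.1)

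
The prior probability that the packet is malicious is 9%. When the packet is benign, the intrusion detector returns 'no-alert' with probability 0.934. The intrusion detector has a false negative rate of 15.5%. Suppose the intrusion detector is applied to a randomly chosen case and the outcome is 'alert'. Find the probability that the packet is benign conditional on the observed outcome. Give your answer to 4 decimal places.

Write H for 'the packet is malicious'. Prior odds H:¬H = 0.09/0.91 = 0.098901. For the 'alert' outcome, the likelihood ratio is 0.845/0.066 = 12.803.
Posterior odds = 0.098901 × 12.803 = 1.2662, so P(H|E) = 1.2662/(1+1.2662) = 0.5587. Then P(¬H|E) = 1 − 0.5587 = 0.4413.

P(¬H | E) ≈ 0.4413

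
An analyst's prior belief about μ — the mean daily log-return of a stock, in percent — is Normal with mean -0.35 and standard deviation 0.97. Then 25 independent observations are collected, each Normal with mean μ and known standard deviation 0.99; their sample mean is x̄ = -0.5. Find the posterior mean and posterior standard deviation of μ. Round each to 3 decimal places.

Posterior mean ≈ -0.494; posterior SD ≈ 0.194

With known σ, the Normal prior is conjugate. Weight on the data is w = (n/σ²)/(n/σ² + 1/τ₀²) = 25.5076/(25.5076+1.06281) = 0.96000.
Posterior mean = w·x̄ + (1−w)·μ₀ = 0.96000·-0.5 + 0.040000·-0.35 = -0.494. Posterior variance = 1/(25.5076+1.06281) = 0.0376358, so SD = 0.194.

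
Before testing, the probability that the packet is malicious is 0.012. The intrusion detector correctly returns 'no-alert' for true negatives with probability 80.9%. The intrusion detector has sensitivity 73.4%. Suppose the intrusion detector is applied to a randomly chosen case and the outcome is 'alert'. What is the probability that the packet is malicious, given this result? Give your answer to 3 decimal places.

Let H be the event that the packet is malicious. P(H) = 0.012, so P(¬H) = 0.988. With E the 'alert' result, P(E|H) = 0.734 and P(E|¬H) = 0.191.
P(E) = 0.734·0.012 + 0.191·0.988 = 0.0088080 + 0.18871 = 0.19752.
By Bayes' theorem, P(H|E) = 0.0088080 / 0.19752 = 0.045.

P(H | E) ≈ 0.045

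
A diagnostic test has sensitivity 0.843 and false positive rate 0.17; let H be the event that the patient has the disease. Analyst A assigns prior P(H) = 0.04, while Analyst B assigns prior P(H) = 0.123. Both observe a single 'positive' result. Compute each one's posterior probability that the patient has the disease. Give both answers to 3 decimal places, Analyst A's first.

Analyst A: 0.171; Analyst B: 0.410

The likelihood ratio for a 'positive' result is 0.843/0.17 = 4.9588.
Analyst A: prior odds 0.04/0.96 = 0.041667; posterior odds 0.20662; posterior probability 0.171.
Analyst B: prior odds 0.123/0.877 = 0.14025; posterior odds 0.69548; posterior probability 0.410.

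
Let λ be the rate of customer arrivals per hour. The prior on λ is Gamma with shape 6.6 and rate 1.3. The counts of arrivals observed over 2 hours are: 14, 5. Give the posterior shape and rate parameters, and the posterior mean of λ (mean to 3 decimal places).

Total count ∑xᵢ = 19 over n = 2 hours.
Gamma is conjugate to the Poisson likelihood: posterior is Gamma(shape = 6.6+19 = 25.6, rate = 1.3+2 = 3.3).
Posterior mean = shape/rate = 25.6/3.3 = 7.758.

Posterior: Gamma(shape=25.6, rate=3.3); mean ≈ 7.758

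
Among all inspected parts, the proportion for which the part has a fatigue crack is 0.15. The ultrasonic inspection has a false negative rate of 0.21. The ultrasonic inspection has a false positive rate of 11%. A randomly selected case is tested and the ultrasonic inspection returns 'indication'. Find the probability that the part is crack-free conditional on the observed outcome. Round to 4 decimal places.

P(¬H | E) ≈ 0.4410

Let H be the event that the part has a fatigue crack. P(H) = 0.15, so P(¬H) = 0.85. With E the 'indication' result, P(E|H) = 0.79 and P(E|¬H) = 0.11.
P(E) = 0.79·0.15 + 0.11·0.85 = 0.11850 + 0.093500 = 0.21200.
By Bayes' theorem, P(H|E) = 0.11850 / 0.21200 = 0.5590. Hence P(¬H|E) = 1 − 0.5590 = 0.4410.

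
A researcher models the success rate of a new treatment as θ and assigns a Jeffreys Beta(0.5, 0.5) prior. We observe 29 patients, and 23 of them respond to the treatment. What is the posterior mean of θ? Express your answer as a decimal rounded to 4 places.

The binomial likelihood is conjugate to the Beta prior: with 23 successes and 6 failures, the posterior is Beta(0.5+23, 0.5+6) = Beta(23.5, 6.5).
Posterior mean = α/(α+β) = 23.5/30 = 0.7833.

Posterior mean ≈ 0.7833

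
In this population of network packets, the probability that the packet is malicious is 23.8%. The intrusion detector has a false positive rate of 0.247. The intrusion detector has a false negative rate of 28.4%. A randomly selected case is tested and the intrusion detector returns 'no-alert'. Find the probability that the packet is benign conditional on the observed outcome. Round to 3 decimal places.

Write H for 'the packet is malicious'. Prior odds H:¬H = 0.238/0.762 = 0.31234. For the 'no-alert' outcome, the likelihood ratio is 0.284/0.753 = 0.37716.
Posterior odds = 0.31234 × 0.37716 = 0.11780, so P(H|E) = 0.11780/(1+0.11780) = 0.105. Then P(¬H|E) = 1 − 0.105 = 0.895.

P(¬H | E) ≈ 0.895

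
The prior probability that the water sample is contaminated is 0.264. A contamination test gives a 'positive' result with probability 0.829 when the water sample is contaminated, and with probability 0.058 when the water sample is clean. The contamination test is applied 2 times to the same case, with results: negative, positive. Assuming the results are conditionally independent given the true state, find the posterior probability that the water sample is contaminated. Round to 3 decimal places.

With H the event that the water sample is contaminated, the joint likelihood of the observed sequence is P(data|H) = 0.171·0.829 = 0.14176 and P(data|¬H) = 0.942·0.058 = 0.054636.
Bayes: P(H|data) = 0.264·0.14176 / (0.264·0.14176 + 0.736·0.054636) = 0.037424/0.077636 = 0.4820.

Posterior P(H) ≈ 0.482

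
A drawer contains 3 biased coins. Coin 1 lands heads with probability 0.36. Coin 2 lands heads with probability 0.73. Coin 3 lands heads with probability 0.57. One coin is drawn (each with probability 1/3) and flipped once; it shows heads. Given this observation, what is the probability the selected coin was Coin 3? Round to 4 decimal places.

Posterior probability ≈ 0.3434

Tabulate prior·likelihood by source: [1] prior 0.333333, lik 0.36, product 0.1200; [2] prior 0.333333, lik 0.73, product 0.2433; [3] prior 0.333333, lik 0.57, product 0.1900.
Normalizing constant = 0.55333; the posterior for Coin 3 is its product over the sum, 0.1900/0.55333 = 0.3434.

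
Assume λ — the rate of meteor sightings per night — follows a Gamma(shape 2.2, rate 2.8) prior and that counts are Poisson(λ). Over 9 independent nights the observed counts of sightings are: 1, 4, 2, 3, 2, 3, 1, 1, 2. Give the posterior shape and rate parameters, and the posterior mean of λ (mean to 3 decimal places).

Posterior: Gamma(shape=21.2, rate=11.8); mean ≈ 1.797

The Poisson likelihood adds the total count to the shape and the number of exposure periods to the rate. Here ∑xᵢ = 19 and n = 9, so shape 2.2→21.2 and rate 2.8→11.8.
Posterior mean = shape/rate = 21.2/11.8 = 1.797.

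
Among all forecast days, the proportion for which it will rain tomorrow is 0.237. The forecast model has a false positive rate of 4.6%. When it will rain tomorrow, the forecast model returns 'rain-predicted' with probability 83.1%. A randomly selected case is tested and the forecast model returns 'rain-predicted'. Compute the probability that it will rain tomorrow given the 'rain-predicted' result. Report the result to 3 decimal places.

Write H for 'it will rain tomorrow'. Prior odds H:¬H = 0.237/0.763 = 0.31062. For the 'rain-predicted' outcome, the likelihood ratio is 0.831/0.046 = 18.065.
Posterior odds = 0.31062 × 18.065 = 5.6113, so P(H|E) = 5.6113/(1+5.6113) = 0.849.

P(H | E) ≈ 0.849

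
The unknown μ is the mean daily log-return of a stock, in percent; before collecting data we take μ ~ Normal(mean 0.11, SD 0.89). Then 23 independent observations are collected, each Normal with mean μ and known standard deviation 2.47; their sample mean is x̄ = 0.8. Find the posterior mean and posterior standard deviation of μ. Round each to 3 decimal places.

Prior precision 1/τ₀² = 1/0.89² = 1.26247; data precision n/σ² = 23/2.47² = 3.76994.
Posterior precision = 1.26247 + 3.76994 = 5.03240, giving posterior SD = 1/√5.03240 = 0.446.
Posterior mean = (1.26247·0.11 + 3.76994·0.8) / 5.03240 = 0.627.

Posterior mean ≈ 0.627; posterior SD ≈ 0.446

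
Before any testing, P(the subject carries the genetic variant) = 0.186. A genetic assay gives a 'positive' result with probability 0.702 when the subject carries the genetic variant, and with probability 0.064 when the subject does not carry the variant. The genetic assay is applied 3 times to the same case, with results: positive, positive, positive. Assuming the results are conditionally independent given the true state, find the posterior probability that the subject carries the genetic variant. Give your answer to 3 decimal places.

With H the event that the subject carries the genetic variant, the joint likelihood of the observed sequence is P(data|H) = 0.702·0.702·0.702 = 0.34595 and P(data|¬H) = 0.064·0.064·0.064 = 0.00026214.
Bayes: P(H|data) = 0.186·0.34595 / (0.186·0.34595 + 0.814·0.00026214) = 0.064346/0.064560 = 0.9967.

Posterior P(H) ≈ 0.997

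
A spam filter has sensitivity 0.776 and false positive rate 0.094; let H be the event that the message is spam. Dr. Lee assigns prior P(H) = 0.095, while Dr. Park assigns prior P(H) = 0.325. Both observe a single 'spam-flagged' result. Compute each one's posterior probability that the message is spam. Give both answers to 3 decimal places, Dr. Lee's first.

Dr. Lee: 0.464; Dr. Park: 0.799

P('+'|H) = 0.776, P('+'|¬H) = 0.094.
Dr. Lee: numerator 0.776·0.095 = 0.073720; evidence = 0.073720+0.094·0.905 = 0.15879; posterior = 0.464.
Dr. Park: numerator 0.776·0.325 = 0.25220; evidence = 0.25220+0.094·0.675 = 0.31565; posterior = 0.799.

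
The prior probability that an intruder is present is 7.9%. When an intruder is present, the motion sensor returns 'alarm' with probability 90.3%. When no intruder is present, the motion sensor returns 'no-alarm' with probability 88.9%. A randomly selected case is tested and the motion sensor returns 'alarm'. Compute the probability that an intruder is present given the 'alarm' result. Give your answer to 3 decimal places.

Write H for 'an intruder is present'. Prior odds H:¬H = 0.079/0.921 = 0.085776. For the 'alarm' outcome, the likelihood ratio is 0.903/0.111 = 8.1351.
Posterior odds = 0.085776 × 8.1351 = 0.69780, so P(H|E) = 0.69780/(1+0.69780) = 0.411.

P(H | E) ≈ 0.411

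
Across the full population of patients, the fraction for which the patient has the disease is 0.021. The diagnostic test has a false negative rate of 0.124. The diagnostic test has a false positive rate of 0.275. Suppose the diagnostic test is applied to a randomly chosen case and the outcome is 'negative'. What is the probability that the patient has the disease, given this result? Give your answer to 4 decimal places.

P(H | E) ≈ 0.0037

Write H for 'the patient has the disease'. Prior odds H:¬H = 0.021/0.979 = 0.021450. For the 'negative' outcome, the likelihood ratio is 0.124/0.725 = 0.17103.
Posterior odds = 0.021450 × 0.17103 = 0.0036688, so P(H|E) = 0.0036688/(1+0.0036688) = 0.0037.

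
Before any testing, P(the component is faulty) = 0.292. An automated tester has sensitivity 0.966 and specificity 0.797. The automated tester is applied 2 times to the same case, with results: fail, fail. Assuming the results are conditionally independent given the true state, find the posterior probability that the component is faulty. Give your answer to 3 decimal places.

Posterior P(H) ≈ 0.903

With H the event that the component is faulty, the joint likelihood of the observed sequence is P(data|H) = 0.966·0.966 = 0.93316 and P(data|¬H) = 0.203·0.203 = 0.041209.
Bayes: P(H|data) = 0.292·0.93316 / (0.292·0.93316 + 0.708·0.041209) = 0.27248/0.30166 = 0.9033.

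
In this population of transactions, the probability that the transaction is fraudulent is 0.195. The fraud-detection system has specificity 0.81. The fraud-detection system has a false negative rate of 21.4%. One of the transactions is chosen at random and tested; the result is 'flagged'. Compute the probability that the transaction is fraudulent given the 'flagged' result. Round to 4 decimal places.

P(H | E) ≈ 0.5005

Write H for 'the transaction is fraudulent'. Prior odds H:¬H = 0.195/0.805 = 0.24224. For the 'flagged' outcome, the likelihood ratio is 0.786/0.19 = 4.1368.
Posterior odds = 0.24224 × 4.1368 = 1.0021, so P(H|E) = 1.0021/(1+1.0021) = 0.5005.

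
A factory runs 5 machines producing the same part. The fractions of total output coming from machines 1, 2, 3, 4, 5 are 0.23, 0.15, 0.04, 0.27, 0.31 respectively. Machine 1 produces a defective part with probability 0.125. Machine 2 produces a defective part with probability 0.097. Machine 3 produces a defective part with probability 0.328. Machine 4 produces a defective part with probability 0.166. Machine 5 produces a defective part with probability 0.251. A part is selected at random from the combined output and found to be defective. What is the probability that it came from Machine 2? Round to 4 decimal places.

Posterior probability ≈ 0.0813

Tabulate prior·likelihood by source: [1] prior 0.23, lik 0.125, product 0.02875; [2] prior 0.15, lik 0.097, product 0.01455; [3] prior 0.04, lik 0.328, product 0.01312; [4] prior 0.27, lik 0.166, product 0.04482; [5] prior 0.31, lik 0.251, product 0.07781.
Normalizing constant = 0.17905; the posterior for Machine 2 is its product over the sum, 0.01455/0.17905 = 0.0813.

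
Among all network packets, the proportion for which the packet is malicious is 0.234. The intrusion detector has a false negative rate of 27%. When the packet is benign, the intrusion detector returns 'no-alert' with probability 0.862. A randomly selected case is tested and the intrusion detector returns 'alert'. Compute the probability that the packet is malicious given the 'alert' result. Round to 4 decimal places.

Write H for 'the packet is malicious'. Prior odds H:¬H = 0.234/0.766 = 0.30548. For the 'alert' outcome, the likelihood ratio is 0.73/0.138 = 5.2899.
Posterior odds = 0.30548 × 5.2899 = 1.6160, so P(H|E) = 1.6160/(1+1.6160) = 0.6177.

P(H | E) ≈ 0.6177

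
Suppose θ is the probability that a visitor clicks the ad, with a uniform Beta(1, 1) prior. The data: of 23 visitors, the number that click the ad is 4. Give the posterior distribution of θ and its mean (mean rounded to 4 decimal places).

Posterior: Beta(5, 20); mean ≈ 0.2000

The binomial likelihood is conjugate to the Beta prior: with 4 successes and 19 failures, the posterior is Beta(1+4, 1+19) = Beta(5, 20).
Posterior mean = α/(α+β) = 5/25 = 0.2000.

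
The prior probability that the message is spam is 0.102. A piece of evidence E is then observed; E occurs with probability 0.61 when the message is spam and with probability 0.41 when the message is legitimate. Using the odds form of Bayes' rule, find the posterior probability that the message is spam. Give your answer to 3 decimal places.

Prior odds = 0.102/(1−0.102) = 0.11359.
Likelihood ratio for E = 0.61/0.41 = 1.4878.
Posterior odds = prior odds × LR = 0.16899.
Posterior probability = odds/(1+odds) = 0.16899/1.1690 = 0.145.

Posterior probability ≈ 0.145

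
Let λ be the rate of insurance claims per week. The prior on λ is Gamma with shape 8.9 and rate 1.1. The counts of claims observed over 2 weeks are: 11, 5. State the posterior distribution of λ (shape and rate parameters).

The Poisson likelihood adds the total count to the shape and the number of exposure periods to the rate. Here ∑xᵢ = 16 and n = 2, so shape 8.9→24.9 and rate 1.1→3.1.

Posterior: Gamma(shape=24.9, rate=3.1)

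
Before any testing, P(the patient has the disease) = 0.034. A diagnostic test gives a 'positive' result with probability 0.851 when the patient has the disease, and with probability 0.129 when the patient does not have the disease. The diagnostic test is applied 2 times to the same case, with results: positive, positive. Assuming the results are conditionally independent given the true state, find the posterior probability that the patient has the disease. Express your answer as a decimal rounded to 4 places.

Posterior P(H) ≈ 0.6050

Let H be the event that the patient has the disease; start with P(H) = 0.034. P('positive'|H) = 0.851, P('positive'|¬H) = 0.129.
Update on result 1 ('positive'): P(H) ← 0.851·0.0340 / (0.851·0.0340 + 0.129·0.9660) = 0.028934/0.15355 = 0.1884.
Update on result 2 ('positive'): P(H) ← 0.851·0.1884 / (0.851·0.1884 + 0.129·0.8116) = 0.16036/0.26505 = 0.6050.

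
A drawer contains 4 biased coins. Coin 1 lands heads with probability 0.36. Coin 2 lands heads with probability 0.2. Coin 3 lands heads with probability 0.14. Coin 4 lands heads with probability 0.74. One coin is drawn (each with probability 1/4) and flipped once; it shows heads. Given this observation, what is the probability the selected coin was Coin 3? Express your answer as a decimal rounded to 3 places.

Posterior probability ≈ 0.097

Tabulate prior·likelihood by source: [1] prior 0.25, lik 0.36, product 0.09000; [2] prior 0.25, lik 0.2, product 0.05000; [3] prior 0.25, lik 0.14, product 0.03500; [4] prior 0.25, lik 0.74, product 0.1850.
Normalizing constant = 0.36000; the posterior for Coin 3 is its product over the sum, 0.03500/0.36000 = 0.097.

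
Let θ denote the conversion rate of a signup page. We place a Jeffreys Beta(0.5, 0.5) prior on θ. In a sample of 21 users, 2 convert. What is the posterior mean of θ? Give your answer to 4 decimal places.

Observing 2 successes and 19 failures updates Beta(0.5, 0.5) by adding the success and failure counts to the two shape parameters: α = 0.5+2 = 2.5, β = 0.5+19 = 19.5.
E[θ | data] = 2.5/(2.5+19.5) = 0.1136.

Posterior mean ≈ 0.1136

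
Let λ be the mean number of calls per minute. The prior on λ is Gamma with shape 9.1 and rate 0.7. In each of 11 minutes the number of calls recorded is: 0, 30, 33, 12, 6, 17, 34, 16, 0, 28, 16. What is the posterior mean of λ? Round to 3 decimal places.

The Poisson likelihood adds the total count to the shape and the number of exposure periods to the rate. Here ∑xᵢ = 192 and n = 11, so shape 9.1→201.1 and rate 0.7→11.7.
Posterior mean = shape/rate = 201.1/11.7 = 17.188.

Posterior mean ≈ 17.188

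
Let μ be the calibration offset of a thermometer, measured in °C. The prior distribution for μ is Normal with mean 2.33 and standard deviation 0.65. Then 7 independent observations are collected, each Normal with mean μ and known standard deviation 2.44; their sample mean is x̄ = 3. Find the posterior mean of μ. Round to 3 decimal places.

Posterior mean ≈ 2.552

Prior precision 1/τ₀² = 1/0.65² = 2.36686; data precision n/σ² = 7/2.44² = 1.17576.
Posterior precision = 2.36686 + 1.17576 = 3.54262.
Posterior mean = (2.36686·2.33 + 1.17576·3) / 3.54262 = 2.552.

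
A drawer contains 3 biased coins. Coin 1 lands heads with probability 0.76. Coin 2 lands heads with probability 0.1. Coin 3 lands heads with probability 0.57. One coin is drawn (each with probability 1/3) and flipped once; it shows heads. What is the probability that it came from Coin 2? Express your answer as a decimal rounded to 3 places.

Posterior probability ≈ 0.070

P(heads|C1) = 0.76; P(heads|C2) = 0.1; P(heads|C3) = 0.57.
Prior × likelihood for each source: 0.333333·0.76=0.2533, 0.333333·0.1=0.03333, 0.333333·0.57=0.1900. Summing gives P(heads) = 0.47667.
P(Coin 2 | heads) = 0.03333 / 0.47667 = 0.070.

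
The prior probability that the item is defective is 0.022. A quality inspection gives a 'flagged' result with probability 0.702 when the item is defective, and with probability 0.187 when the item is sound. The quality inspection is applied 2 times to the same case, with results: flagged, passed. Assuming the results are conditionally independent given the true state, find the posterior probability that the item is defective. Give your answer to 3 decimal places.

Let H be the event that the item is defective; start with P(H) = 0.022. P('flagged'|H) = 0.702, P('flagged'|¬H) = 0.187.
Update on result 1 ('flagged'): P(H) ← 0.702·0.0220 / (0.702·0.0220 + 0.187·0.9780) = 0.015444/0.19833 = 0.0779.
Update on result 2 ('passed'): P(H) ← 0.298·0.0779 / (0.298·0.0779 + 0.813·0.9221) = 0.023205/0.77290 = 0.0300.

Posterior P(H) ≈ 0.030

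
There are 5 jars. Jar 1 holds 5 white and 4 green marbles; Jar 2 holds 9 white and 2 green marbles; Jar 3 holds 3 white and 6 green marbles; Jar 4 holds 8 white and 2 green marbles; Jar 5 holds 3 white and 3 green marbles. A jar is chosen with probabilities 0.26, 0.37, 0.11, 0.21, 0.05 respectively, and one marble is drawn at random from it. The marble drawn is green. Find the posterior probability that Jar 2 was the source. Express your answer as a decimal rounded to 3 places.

Tabulate prior·likelihood by source: [1] prior 0.26, lik 0.4444, product 0.1156; [2] prior 0.37, lik 0.1818, product 0.06727; [3] prior 0.11, lik 0.6667, product 0.07333; [4] prior 0.21, lik 0.2, product 0.04200; [5] prior 0.05, lik 0.5, product 0.02500.
Normalizing constant = 0.32316; the posterior for Jar 2 is its product over the sum, 0.06727/0.32316 = 0.208.

Posterior probability ≈ 0.208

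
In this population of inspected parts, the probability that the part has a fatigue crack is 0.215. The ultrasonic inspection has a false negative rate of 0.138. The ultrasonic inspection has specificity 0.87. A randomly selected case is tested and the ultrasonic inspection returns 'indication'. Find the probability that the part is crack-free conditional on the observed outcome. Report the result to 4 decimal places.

Let H be the event that the part has a fatigue crack. P(H) = 0.215, so P(¬H) = 0.785. With E the 'indication' result, P(E|H) = 0.862 and P(E|¬H) = 0.13.
P(E) = 0.862·0.215 + 0.13·0.785 = 0.18533 + 0.10205 = 0.28738.
By Bayes' theorem, P(H|E) = 0.18533 / 0.28738 = 0.6449. Hence P(¬H|E) = 1 − 0.6449 = 0.3551.

P(¬H | E) ≈ 0.3551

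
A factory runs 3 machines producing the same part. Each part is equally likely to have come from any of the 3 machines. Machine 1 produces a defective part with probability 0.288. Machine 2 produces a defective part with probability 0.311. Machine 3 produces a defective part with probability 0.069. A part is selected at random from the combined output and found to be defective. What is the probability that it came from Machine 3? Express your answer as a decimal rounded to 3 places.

Posterior probability ≈ 0.103

Tabulate prior·likelihood by source: [1] prior 0.333333, lik 0.288, product 0.09600; [2] prior 0.333333, lik 0.311, product 0.1037; [3] prior 0.333333, lik 0.069, product 0.02300.
Normalizing constant = 0.22267; the posterior for Machine 3 is its product over the sum, 0.02300/0.22267 = 0.103.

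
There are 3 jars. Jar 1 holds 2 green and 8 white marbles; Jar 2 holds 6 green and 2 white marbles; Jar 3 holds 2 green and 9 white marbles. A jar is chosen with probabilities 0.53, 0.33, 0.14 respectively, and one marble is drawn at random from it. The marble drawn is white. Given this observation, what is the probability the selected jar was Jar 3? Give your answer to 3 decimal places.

Posterior probability ≈ 0.184

Tabulate prior·likelihood by source: [1] prior 0.53, lik 0.8, product 0.4240; [2] prior 0.33, lik 0.25, product 0.08250; [3] prior 0.14, lik 0.8182, product 0.1145.
Normalizing constant = 0.62105; the posterior for Jar 3 is its product over the sum, 0.1145/0.62105 = 0.184.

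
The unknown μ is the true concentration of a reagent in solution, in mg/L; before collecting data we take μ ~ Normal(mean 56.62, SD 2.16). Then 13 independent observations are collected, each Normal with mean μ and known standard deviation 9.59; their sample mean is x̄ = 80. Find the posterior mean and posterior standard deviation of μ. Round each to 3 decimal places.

With known σ, the Normal prior is conjugate. Weight on the data is w = (n/σ²)/(n/σ² + 1/τ₀²) = 0.141353/(0.141353+0.214335) = 0.39741.
Posterior mean = w·x̄ + (1−w)·μ₀ = 0.39741·80 + 0.60259·56.62 = 65.911. Posterior variance = 1/(0.141353+0.214335) = 2.81145, so SD = 1.677.

Posterior mean ≈ 65.911; posterior SD ≈ 1.677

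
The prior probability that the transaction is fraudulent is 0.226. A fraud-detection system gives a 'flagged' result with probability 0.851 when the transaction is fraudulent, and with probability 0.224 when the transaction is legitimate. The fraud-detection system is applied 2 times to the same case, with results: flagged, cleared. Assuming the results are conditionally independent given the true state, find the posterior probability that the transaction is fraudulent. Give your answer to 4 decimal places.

With H the event that the transaction is fraudulent, the joint likelihood of the observed sequence is P(data|H) = 0.851·0.149 = 0.12680 and P(data|¬H) = 0.224·0.776 = 0.17382.
Bayes: P(H|data) = 0.226·0.12680 / (0.226·0.12680 + 0.774·0.17382) = 0.028657/0.16320 = 0.1756.

Posterior P(H) ≈ 0.1756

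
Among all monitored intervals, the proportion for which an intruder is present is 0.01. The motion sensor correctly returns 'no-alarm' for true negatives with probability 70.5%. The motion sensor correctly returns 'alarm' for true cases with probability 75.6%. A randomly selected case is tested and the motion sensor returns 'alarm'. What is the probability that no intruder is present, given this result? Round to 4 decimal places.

Write H for 'an intruder is present'. Prior odds H:¬H = 0.01/0.99 = 0.010101. For the 'alarm' outcome, the likelihood ratio is 0.756/0.295 = 2.5627.
Posterior odds = 0.010101 × 2.5627 = 0.025886, so P(H|E) = 0.025886/(1+0.025886) = 0.0252. Then P(¬H|E) = 1 − 0.0252 = 0.9748.

P(¬H | E) ≈ 0.9748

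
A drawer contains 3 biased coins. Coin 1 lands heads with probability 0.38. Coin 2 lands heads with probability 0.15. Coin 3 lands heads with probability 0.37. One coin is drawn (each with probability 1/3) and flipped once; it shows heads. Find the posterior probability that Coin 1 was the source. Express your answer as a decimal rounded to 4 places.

P(heads|C1) = 0.38; P(heads|C2) = 0.15; P(heads|C3) = 0.37.
Prior × likelihood for each source: 0.333333·0.38=0.1267, 0.333333·0.15=0.05000, 0.333333·0.37=0.1233. Summing gives P(heads) = 0.30000.
P(Coin 1 | heads) = 0.1267 / 0.30000 = 0.4222.

Posterior probability ≈ 0.4222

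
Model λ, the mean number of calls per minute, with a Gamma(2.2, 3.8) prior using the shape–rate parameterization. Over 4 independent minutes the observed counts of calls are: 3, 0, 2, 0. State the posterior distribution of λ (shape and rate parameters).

Posterior: Gamma(shape=7.2, rate=7.8)

Total count ∑xᵢ = 5 over n = 4 minutes.
Gamma is conjugate to the Poisson likelihood: posterior is Gamma(shape = 2.2+5 = 7.2, rate = 3.8+4 = 7.8).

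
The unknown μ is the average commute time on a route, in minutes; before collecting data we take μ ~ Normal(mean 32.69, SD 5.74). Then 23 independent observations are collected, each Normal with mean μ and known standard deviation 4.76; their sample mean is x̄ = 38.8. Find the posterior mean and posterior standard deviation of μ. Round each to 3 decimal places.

With known σ, the Normal prior is conjugate. Weight on the data is w = (n/σ²)/(n/σ² + 1/τ₀²) = 1.01511/(1.01511+0.0303512) = 0.97097.
Posterior mean = w·x̄ + (1−w)·μ₀ = 0.97097·38.8 + 0.029031·32.69 = 38.623. Posterior variance = 1/(1.01511+0.0303512) = 0.956514, so SD = 0.978.

Posterior mean ≈ 38.623; posterior SD ≈ 0.978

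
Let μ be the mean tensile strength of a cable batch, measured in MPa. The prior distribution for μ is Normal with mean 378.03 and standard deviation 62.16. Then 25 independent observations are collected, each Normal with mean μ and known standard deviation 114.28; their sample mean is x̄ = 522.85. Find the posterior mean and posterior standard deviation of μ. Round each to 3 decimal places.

Posterior mean ≈ 505.602; posterior SD ≈ 21.452

Prior precision 1/τ₀² = 1/62.16² = 0.00025881; data precision n/σ² = 25/114.28² = 0.00191425.
Posterior precision = 0.00025881 + 0.00191425 = 0.00217306, giving posterior SD = 1/√0.00217306 = 21.452.
Posterior mean = (0.00025881·378.03 + 0.00191425·522.85) / 0.00217306 = 505.602.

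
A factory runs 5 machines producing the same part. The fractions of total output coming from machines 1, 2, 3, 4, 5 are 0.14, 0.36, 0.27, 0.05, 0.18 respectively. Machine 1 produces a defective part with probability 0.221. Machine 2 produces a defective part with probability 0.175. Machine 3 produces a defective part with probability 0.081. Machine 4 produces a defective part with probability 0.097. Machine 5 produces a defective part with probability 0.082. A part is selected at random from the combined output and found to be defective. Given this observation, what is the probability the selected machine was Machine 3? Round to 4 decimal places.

P(defective|M1) = 0.221; P(defective|M2) = 0.175; P(defective|M3) = 0.081; P(defective|M4) = 0.097; P(defective|M5) = 0.082.
Prior × likelihood for each source: 0.14·0.221=0.03094, 0.36·0.175=0.06300, 0.27·0.081=0.02187, 0.05·0.097=0.004850, 0.18·0.082=0.01476. Summing gives P(defective) = 0.13542.
P(Machine 3 | defective) = 0.02187 / 0.13542 = 0.1615.

Posterior probability ≈ 0.1615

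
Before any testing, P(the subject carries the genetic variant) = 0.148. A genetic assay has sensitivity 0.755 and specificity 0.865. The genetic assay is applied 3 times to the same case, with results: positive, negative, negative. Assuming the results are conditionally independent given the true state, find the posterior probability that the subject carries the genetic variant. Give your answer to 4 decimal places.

Let H be the event that the subject carries the genetic variant; start with P(H) = 0.148. P('positive'|H) = 0.755, P('positive'|¬H) = 0.135.
Update on result 1 ('positive'): P(H) ← 0.755·0.1480 / (0.755·0.1480 + 0.135·0.8520) = 0.11174/0.22676 = 0.4928.
Update on result 2 ('negative'): P(H) ← 0.245·0.4928 / (0.245·0.4928 + 0.865·0.5072) = 0.12073/0.55948 = 0.2158.
Update on result 3 ('negative'): P(H) ← 0.245·0.2158 / (0.245·0.2158 + 0.865·0.7842) = 0.052867/0.73121 = 0.0723.

Posterior P(H) ≈ 0.0723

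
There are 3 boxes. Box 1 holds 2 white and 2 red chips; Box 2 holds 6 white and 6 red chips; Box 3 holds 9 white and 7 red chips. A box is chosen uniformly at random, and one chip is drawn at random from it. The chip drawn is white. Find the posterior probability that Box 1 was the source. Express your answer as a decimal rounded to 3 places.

Tabulate prior·likelihood by source: [1] prior 0.333333, lik 0.5, product 0.1667; [2] prior 0.333333, lik 0.5, product 0.1667; [3] prior 0.333333, lik 0.5625, product 0.1875.
Normalizing constant = 0.52083; the posterior for Box 1 is its product over the sum, 0.1667/0.52083 = 0.320.

Posterior probability ≈ 0.320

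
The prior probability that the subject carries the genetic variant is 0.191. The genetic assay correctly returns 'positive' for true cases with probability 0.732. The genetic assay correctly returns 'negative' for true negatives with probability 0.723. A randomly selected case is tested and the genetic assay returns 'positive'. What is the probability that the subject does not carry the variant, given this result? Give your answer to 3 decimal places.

Write H for 'the subject carries the genetic variant'. Prior odds H:¬H = 0.191/0.809 = 0.23609. For the 'positive' outcome, the likelihood ratio is 0.732/0.277 = 2.6426.
Posterior odds = 0.23609 × 2.6426 = 0.62390, so P(H|E) = 0.62390/(1+0.62390) = 0.384. Then P(¬H|E) = 1 − 0.384 = 0.616.

P(¬H | E) ≈ 0.616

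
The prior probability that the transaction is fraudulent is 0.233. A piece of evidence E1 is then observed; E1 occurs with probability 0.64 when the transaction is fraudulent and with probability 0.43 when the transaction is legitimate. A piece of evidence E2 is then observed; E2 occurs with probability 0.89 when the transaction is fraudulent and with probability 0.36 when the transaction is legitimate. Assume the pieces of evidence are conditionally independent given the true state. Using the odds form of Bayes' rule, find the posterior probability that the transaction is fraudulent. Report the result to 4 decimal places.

Posterior probability ≈ 0.5278

Prior odds = 0.233/(1−0.233) = 0.30378.
Likelihood ratio for E1 = 0.64/0.43 = 1.4884.
Likelihood ratio for E2 = 0.89/0.36 = 2.4722.
Posterior odds = prior odds × LR₁ × LR₂ = 1.1178.
Posterior probability = odds/(1+odds) = 1.1178/2.1178 = 0.5278.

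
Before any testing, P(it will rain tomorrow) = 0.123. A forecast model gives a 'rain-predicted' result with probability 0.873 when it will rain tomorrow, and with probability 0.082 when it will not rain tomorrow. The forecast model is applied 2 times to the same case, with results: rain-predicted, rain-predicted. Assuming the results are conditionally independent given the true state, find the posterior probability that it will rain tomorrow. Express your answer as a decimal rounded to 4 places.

With H the event that it will rain tomorrow, the joint likelihood of the observed sequence is P(data|H) = 0.873·0.873 = 0.76213 and P(data|¬H) = 0.082·0.082 = 0.0067240.
Bayes: P(H|data) = 0.123·0.76213 / (0.123·0.76213 + 0.877·0.0067240) = 0.093742/0.099639 = 0.9408.

Posterior P(H) ≈ 0.9408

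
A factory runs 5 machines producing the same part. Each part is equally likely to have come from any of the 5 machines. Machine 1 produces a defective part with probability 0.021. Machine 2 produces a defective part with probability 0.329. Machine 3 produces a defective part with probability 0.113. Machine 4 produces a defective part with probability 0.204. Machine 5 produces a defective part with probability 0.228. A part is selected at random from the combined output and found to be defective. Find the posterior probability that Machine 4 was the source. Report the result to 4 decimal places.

Tabulate prior·likelihood by source: [1] prior 0.2, lik 0.021, product 0.004200; [2] prior 0.2, lik 0.329, product 0.06580; [3] prior 0.2, lik 0.113, product 0.02260; [4] prior 0.2, lik 0.204, product 0.04080; [5] prior 0.2, lik 0.228, product 0.04560.
Normalizing constant = 0.17900; the posterior for Machine 4 is its product over the sum, 0.04080/0.17900 = 0.2279.

Posterior probability ≈ 0.2279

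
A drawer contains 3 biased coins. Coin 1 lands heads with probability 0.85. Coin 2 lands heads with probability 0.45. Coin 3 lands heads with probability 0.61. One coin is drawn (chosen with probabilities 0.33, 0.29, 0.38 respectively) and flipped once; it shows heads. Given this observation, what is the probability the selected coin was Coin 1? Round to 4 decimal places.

Posterior probability ≈ 0.4364

P(heads|C1) = 0.85; P(heads|C2) = 0.45; P(heads|C3) = 0.61.
Prior × likelihood for each source: 0.33·0.85=0.2805, 0.29·0.45=0.1305, 0.38·0.61=0.2318. Summing gives P(heads) = 0.64280.
P(Coin 1 | heads) = 0.2805 / 0.64280 = 0.4364.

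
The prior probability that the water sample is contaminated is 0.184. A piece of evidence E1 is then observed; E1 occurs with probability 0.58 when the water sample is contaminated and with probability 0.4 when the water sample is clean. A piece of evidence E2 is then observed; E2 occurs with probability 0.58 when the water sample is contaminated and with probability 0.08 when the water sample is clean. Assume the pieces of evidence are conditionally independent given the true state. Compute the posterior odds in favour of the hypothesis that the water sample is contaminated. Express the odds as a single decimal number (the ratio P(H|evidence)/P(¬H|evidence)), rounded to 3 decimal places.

Posterior odds ≈ 2.370

Prior odds = 0.184/(1−0.184) = 0.22549.
Likelihood ratio for E1 = 0.58/0.4 = 1.4500.
Likelihood ratio for E2 = 0.58/0.08 = 7.2500.
Posterior odds = prior odds × LR₁ × LR₂ = 2.3705.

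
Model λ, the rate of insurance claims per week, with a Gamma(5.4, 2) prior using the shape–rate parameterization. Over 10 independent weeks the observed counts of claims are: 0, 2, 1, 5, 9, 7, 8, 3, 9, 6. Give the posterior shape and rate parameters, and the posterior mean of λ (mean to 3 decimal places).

The Poisson likelihood adds the total count to the shape and the number of exposure periods to the rate. Here ∑xᵢ = 50 and n = 10, so shape 5.4→55.4 and rate 2→12.
E[λ | data] = 55.4/12 = 4.617.

Posterior: Gamma(shape=55.4, rate=12); mean ≈ 4.617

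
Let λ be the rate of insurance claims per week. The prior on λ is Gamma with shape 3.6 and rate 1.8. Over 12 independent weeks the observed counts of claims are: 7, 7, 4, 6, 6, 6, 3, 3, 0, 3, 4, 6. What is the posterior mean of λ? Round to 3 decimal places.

Posterior mean ≈ 4.246

Total count ∑xᵢ = 55 over n = 12 weeks.
Gamma is conjugate to the Poisson likelihood: posterior is Gamma(shape = 3.6+55 = 58.6, rate = 1.8+12 = 13.8).
Posterior mean = shape/rate = 58.6/13.8 = 4.246.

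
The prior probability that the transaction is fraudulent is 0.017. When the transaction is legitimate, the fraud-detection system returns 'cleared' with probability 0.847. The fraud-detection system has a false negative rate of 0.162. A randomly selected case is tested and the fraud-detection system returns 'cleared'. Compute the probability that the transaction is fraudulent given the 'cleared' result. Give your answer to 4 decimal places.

Write H for 'the transaction is fraudulent'. Prior odds H:¬H = 0.017/0.983 = 0.017294. For the 'cleared' outcome, the likelihood ratio is 0.162/0.847 = 0.19126.
Posterior odds = 0.017294 × 0.19126 = 0.0033077, so P(H|E) = 0.0033077/(1+0.0033077) = 0.0033.

P(H | E) ≈ 0.0033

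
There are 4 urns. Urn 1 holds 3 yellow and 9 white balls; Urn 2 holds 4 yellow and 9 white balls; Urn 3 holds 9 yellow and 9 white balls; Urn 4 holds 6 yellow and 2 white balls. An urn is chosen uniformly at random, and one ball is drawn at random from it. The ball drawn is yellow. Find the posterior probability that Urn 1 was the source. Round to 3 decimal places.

Posterior probability ≈ 0.138

Tabulate prior·likelihood by source: [1] prior 0.25, lik 0.25, product 0.06250; [2] prior 0.25, lik 0.3077, product 0.07692; [3] prior 0.25, lik 0.5, product 0.1250; [4] prior 0.25, lik 0.75, product 0.1875.
Normalizing constant = 0.45192; the posterior for Urn 1 is its product over the sum, 0.06250/0.45192 = 0.138.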